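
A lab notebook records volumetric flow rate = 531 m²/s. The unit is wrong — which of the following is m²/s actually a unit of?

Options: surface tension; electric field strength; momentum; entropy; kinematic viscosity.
kinematic viscosity

volumetric flow rate should have units dimensionally equivalent to m^3 / s (e.g. m³/s).
The given unit 'm²/s' reduces to m^2 / s. Of the listed options, that is the dimensionality of kinematic viscosity.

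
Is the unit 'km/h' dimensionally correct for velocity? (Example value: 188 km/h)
Yes

velocity has SI base units: m / s
km/h reduces to the same SI base units, so it is a valid unit for velocity.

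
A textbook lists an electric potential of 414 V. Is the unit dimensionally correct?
Yes

electric potential has SI base units: kg * m^2 / (A * s^3)
V reduces to the same SI base units, so it is a valid unit for electric potential.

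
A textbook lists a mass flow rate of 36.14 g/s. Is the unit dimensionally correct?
Yes

mass flow rate has SI base units: kg / s
g/s reduces to the same SI base units, so it is a valid unit for mass flow rate.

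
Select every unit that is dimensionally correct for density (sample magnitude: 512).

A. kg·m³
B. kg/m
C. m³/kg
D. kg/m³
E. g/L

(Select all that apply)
D, E

density has SI base units: kg / m^3

Checking each option against kg / m^3:
  A. kg·m³: ✗ does not match
  B. kg/m: ✗ does not match
  C. m³/kg: ✗ does not match
  D. kg/m³: ✓ matches
  E. g/L: ✓ matches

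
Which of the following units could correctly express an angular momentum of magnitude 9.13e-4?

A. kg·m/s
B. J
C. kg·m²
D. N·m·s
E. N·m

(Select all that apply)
D

angular momentum has SI base units: kg * m^2 / s

Checking each option against kg * m^2 / s:
  A. kg·m/s: ✗ does not match
  B. J: ✗ does not match
  C. kg·m²: ✗ does not match
  D. N·m·s: ✓ matches
  E. N·m: ✗ does not match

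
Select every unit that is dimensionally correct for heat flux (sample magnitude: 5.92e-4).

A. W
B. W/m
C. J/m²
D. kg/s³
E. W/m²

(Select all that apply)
D, E

heat flux has SI base units: kg / s^3

Checking each option against kg / s^3:
  A. W: ✗ does not match
  B. W/m: ✗ does not match
  C. J/m²: ✗ does not match
  D. kg/s³: ✓ matches
  E. W/m²: ✓ matches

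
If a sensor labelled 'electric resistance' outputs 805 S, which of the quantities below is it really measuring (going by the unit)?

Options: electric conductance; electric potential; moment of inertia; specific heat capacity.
electric conductance

electric resistance should have units dimensionally equivalent to kg * m^2 / (A^2 * s^3) (e.g. Ω).
The given unit 'S' reduces to A^2 * s^3 / (kg * m^2). Of the listed options, that is the dimensionality of electric conductance.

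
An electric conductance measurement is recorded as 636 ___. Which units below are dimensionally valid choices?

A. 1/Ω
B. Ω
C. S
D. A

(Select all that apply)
A, C

electric conductance has SI base units: A^2 * s^3 / (kg * m^2)

Checking each option against A^2 * s^3 / (kg * m^2):
  A. 1/Ω: ✓ matches
  B. Ω: ✗ does not match
  C. S: ✓ matches
  D. A: ✗ does not match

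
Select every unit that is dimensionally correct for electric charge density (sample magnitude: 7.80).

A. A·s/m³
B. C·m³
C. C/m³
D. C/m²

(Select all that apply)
A, C

electric charge density has SI base units: A * s / m^3

Checking each option against A * s / m^3:
  A. A·s/m³: ✓ matches
  B. C·m³: ✗ does not match
  C. C/m³: ✓ matches
  D. C/m²: ✗ does not match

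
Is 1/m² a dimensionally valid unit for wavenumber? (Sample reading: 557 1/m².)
No

wavenumber has SI base units: 1 / m
1/m² does NOT reduce to 1 / m; a valid unit for wavenumber would be e.g. 1/m.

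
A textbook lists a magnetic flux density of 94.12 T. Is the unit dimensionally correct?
Yes

magnetic flux density has SI base units: kg / (A * s^2)
T reduces to the same SI base units, so it is a valid unit for magnetic flux density.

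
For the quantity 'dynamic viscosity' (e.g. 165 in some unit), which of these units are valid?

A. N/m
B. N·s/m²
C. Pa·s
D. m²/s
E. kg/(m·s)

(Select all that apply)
B, C, E

dynamic viscosity has SI base units: kg / (m * s)

Checking each option against kg / (m * s):
  A. N/m: ✗ does not match
  B. N·s/m²: ✓ matches
  C. Pa·s: ✓ matches
  D. m²/s: ✗ does not match
  E. kg/(m·s): ✓ matches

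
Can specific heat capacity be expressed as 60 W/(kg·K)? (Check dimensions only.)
No

specific heat capacity has SI base units: m^2 / (s^2 * K)
W/(kg·K) does NOT reduce to m^2 / (s^2 * K); a valid unit for specific heat capacity would be e.g. J/(kg·K).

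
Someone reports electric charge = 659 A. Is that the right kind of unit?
No

electric charge has SI base units: A * s
A does NOT reduce to A * s; a valid unit for electric charge would be e.g. C.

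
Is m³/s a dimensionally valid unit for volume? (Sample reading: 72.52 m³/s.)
No

volume has SI base units: m^3
m³/s does NOT reduce to m^3; a valid unit for volume would be e.g. m³.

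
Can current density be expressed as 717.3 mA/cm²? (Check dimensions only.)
Yes

current density has SI base units: A / m^2
mA/cm² reduces to the same SI base units, so it is a valid unit for current density.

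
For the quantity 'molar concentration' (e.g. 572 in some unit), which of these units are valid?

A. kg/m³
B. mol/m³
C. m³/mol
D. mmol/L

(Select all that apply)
B, D

molar concentration has SI base units: mol / m^3

Checking each option against mol / m^3:
  A. kg/m³: ✗ does not match
  B. mol/m³: ✓ matches
  C. m³/mol: ✗ does not match
  D. mmol/L: ✓ matches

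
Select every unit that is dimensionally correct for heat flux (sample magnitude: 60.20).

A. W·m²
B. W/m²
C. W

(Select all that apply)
B

heat flux has SI base units: kg / s^3

Checking each option against kg / s^3:
  A. W·m²: ✗ does not match
  B. W/m²: ✓ matches
  C. W: ✗ does not match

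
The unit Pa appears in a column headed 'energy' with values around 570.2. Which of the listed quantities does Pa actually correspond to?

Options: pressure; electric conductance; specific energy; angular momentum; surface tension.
pressure

energy should have units dimensionally equivalent to kg * m^2 / s^2 (e.g. J).
The given unit 'Pa' reduces to kg / (m * s^2). Of the listed options, that is the dimensionality of pressure.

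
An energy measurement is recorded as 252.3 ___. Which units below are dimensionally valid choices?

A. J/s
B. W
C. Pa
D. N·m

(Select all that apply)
D

energy has SI base units: kg * m^2 / s^2

Checking each option against kg * m^2 / s^2:
  A. J/s: ✗ does not match
  B. W: ✗ does not match
  C. Pa: ✗ does not match
  D. N·m: ✓ matches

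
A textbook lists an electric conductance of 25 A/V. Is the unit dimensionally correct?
Yes

electric conductance has SI base units: A^2 * s^3 / (kg * m^2)
A/V reduces to the same SI base units, so it is a valid unit for electric conductance.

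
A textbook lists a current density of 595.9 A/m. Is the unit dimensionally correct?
No

current density has SI base units: A / m^2
A/m does NOT reduce to A / m^2; a valid unit for current density would be e.g. A/m².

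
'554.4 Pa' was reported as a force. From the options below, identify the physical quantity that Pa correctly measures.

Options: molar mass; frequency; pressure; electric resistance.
pressure

force should have units dimensionally equivalent to kg * m / s^2 (e.g. N).
The given unit 'Pa' reduces to kg / (m * s^2). Of the listed options, that is the dimensionality of pressure.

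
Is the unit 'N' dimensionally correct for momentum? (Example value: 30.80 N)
No

momentum has SI base units: kg * m / s
N does NOT reduce to kg * m / s; a valid unit for momentum would be e.g. kg·m/s.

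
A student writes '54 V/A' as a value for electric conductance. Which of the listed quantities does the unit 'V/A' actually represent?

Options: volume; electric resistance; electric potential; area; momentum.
electric resistance

electric conductance should have units dimensionally equivalent to A^2 * s^3 / (kg * m^2) (e.g. S).
The given unit 'V/A' reduces to kg * m^2 / (A^2 * s^3). Of the listed options, that is the dimensionality of electric resistance.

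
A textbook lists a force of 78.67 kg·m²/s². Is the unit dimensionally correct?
No

force has SI base units: kg * m / s^2
kg·m²/s² does NOT reduce to kg * m / s^2; a valid unit for force would be e.g. N.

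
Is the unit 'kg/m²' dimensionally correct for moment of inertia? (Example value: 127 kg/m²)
No

moment of inertia has SI base units: kg * m^2
kg/m² does NOT reduce to kg * m^2; a valid unit for moment of inertia would be e.g. kg·m².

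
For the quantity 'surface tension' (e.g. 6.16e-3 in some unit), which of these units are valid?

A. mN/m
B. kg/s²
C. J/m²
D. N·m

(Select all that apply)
A, B, C

surface tension has SI base units: kg / s^2

Checking each option against kg / s^2:
  A. mN/m: ✓ matches
  B. kg/s²: ✓ matches
  C. J/m²: ✓ matches
  D. N·m: ✗ does not match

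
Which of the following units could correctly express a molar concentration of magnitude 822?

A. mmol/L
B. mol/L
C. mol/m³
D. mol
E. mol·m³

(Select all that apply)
A, B, C

molar concentration has SI base units: mol / m^3

Checking each option against mol / m^3:
  A. mmol/L: ✓ matches
  B. mol/L: ✓ matches
  C. mol/m³: ✓ matches
  D. mol: ✗ does not match
  E. mol·m³: ✗ does not match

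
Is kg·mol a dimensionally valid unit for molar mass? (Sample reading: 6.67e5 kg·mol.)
No

molar mass has SI base units: kg / mol
kg·mol does NOT reduce to kg / mol; a valid unit for molar mass would be e.g. kg/mol.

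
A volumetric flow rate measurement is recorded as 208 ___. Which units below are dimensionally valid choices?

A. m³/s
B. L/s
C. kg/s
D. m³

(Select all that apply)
A, B

volumetric flow rate has SI base units: m^3 / s

Checking each option against m^3 / s:
  A. m³/s: ✓ matches
  B. L/s: ✓ matches
  C. kg/s: ✗ does not match
  D. m³: ✗ does not match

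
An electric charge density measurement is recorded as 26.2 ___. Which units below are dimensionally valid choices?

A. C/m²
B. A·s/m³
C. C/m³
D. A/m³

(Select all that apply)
B, C

electric charge density has SI base units: A * s / m^3

Checking each option against A * s / m^3:
  A. C/m²: ✗ does not match
  B. A·s/m³: ✓ matches
  C. C/m³: ✓ matches
  D. A/m³: ✗ does not match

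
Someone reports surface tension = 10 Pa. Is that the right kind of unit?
No

surface tension has SI base units: kg / s^2
Pa does NOT reduce to kg / s^2; a valid unit for surface tension would be e.g. N/m.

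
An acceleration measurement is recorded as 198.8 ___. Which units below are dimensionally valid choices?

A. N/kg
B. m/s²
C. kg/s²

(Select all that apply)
A, B

acceleration has SI base units: m / s^2

Checking each option against m / s^2:
  A. N/kg: ✓ matches
  B. m/s²: ✓ matches
  C. kg/s²: ✗ does not match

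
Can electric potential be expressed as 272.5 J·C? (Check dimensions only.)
No

electric potential has SI base units: kg * m^2 / (A * s^3)
J·C does NOT reduce to kg * m^2 / (A * s^3); a valid unit for electric potential would be e.g. V.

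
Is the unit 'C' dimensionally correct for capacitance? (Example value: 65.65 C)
No

capacitance has SI base units: A^2 * s^4 / (kg * m^2)
C does NOT reduce to A^2 * s^4 / (kg * m^2); a valid unit for capacitance would be e.g. F.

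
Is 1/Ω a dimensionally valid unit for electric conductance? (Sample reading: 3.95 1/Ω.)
Yes

electric conductance has SI base units: A^2 * s^3 / (kg * m^2)
1/Ω reduces to the same SI base units, so it is a valid unit for electric conductance.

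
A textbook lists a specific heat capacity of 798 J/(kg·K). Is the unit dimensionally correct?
Yes

specific heat capacity has SI base units: m^2 / (s^2 * K)
J/(kg·K) reduces to the same SI base units, so it is a valid unit for specific heat capacity.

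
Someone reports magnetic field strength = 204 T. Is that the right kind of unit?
No

magnetic field strength has SI base units: A / m
T does NOT reduce to A / m; a valid unit for magnetic field strength would be e.g. A/m.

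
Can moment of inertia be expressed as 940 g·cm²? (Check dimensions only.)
Yes

moment of inertia has SI base units: kg * m^2
g·cm² reduces to the same SI base units, so it is a valid unit for moment of inertia.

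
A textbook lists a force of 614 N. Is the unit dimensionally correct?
Yes

force has SI base units: kg * m / s^2
N reduces to the same SI base units, so it is a valid unit for force.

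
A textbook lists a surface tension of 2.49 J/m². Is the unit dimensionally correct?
Yes

surface tension has SI base units: kg / s^2
J/m² reduces to the same SI base units, so it is a valid unit for surface tension.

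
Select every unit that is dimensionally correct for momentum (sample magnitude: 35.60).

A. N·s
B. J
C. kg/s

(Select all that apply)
A

momentum has SI base units: kg * m / s

Checking each option against kg * m / s:
  A. N·s: ✓ matches
  B. J: ✗ does not match
  C. kg/s: ✗ does not match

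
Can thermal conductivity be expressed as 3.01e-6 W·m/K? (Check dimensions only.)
No

thermal conductivity has SI base units: kg * m / (s^3 * K)
W·m/K does NOT reduce to kg * m / (s^3 * K); a valid unit for thermal conductivity would be e.g. W/(m·K).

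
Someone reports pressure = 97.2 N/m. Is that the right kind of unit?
No

pressure has SI base units: kg / (m * s^2)
N/m does NOT reduce to kg / (m * s^2); a valid unit for pressure would be e.g. Pa.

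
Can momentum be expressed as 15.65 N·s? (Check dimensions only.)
Yes

momentum has SI base units: kg * m / s
N·s reduces to the same SI base units, so it is a valid unit for momentum.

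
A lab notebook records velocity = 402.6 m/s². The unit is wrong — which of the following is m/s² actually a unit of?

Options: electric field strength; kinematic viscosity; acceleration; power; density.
acceleration

velocity should have units dimensionally equivalent to m / s (e.g. m/s).
The given unit 'm/s²' reduces to m / s^2. Of the listed options, that is the dimensionality of acceleration.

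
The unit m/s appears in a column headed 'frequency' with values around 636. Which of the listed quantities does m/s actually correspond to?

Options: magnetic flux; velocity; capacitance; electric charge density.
velocity

frequency should have units dimensionally equivalent to 1 / s (e.g. Hz).
The given unit 'm/s' reduces to m / s. Of the listed options, that is the dimensionality of velocity.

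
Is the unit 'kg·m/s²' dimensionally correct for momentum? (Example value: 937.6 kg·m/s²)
No

momentum has SI base units: kg * m / s
kg·m/s² does NOT reduce to kg * m / s; a valid unit for momentum would be e.g. kg·m/s.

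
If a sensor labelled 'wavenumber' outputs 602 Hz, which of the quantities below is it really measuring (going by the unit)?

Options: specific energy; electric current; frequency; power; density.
frequency

wavenumber should have units dimensionally equivalent to 1 / m (e.g. 1/m).
The given unit 'Hz' reduces to 1 / s. Of the listed options, that is the dimensionality of frequency.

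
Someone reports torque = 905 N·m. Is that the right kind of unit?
Yes

torque has SI base units: kg * m^2 / s^2
N·m reduces to the same SI base units, so it is a valid unit for torque.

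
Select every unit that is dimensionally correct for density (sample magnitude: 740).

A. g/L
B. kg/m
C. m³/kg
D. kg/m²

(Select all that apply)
A

density has SI base units: kg / m^3

Checking each option against kg / m^3:
  A. g/L: ✓ matches
  B. kg/m: ✗ does not match
  C. m³/kg: ✗ does not match
  D. kg/m²: ✗ does not match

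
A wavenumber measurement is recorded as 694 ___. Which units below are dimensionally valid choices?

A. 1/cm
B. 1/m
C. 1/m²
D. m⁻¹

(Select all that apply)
A, B, D

wavenumber has SI base units: 1 / m

Checking each option against 1 / m:
  A. 1/cm: ✓ matches
  B. 1/m: ✓ matches
  C. 1/m²: ✗ does not match
  D. m⁻¹: ✓ matches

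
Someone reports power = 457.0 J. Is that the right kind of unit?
No

power has SI base units: kg * m^2 / s^3
J does NOT reduce to kg * m^2 / s^3; a valid unit for power would be e.g. W.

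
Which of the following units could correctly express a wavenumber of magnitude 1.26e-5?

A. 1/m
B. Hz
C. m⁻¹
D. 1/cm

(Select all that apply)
A, C, D

wavenumber has SI base units: 1 / m

Checking each option against 1 / m:
  A. 1/m: ✓ matches
  B. Hz: ✗ does not match
  C. m⁻¹: ✓ matches
  D. 1/cm: ✓ matches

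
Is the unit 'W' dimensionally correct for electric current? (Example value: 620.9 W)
No

electric current has SI base units: A
W does NOT reduce to A; a valid unit for electric current would be e.g. A.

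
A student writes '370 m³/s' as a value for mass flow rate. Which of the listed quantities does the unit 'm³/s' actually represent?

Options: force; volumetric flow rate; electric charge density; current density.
volumetric flow rate

mass flow rate should have units dimensionally equivalent to kg / s (e.g. kg/s).
The given unit 'm³/s' reduces to m^3 / s. Of the listed options, that is the dimensionality of volumetric flow rate.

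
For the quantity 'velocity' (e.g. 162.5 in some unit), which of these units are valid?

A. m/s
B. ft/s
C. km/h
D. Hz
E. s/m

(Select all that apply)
A, B, C

velocity has SI base units: m / s

Checking each option against m / s:
  A. m/s: ✓ matches
  B. ft/s: ✓ matches
  C. km/h: ✓ matches
  D. Hz: ✗ does not match
  E. s/m: ✗ does not match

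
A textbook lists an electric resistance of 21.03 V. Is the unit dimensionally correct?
No

electric resistance has SI base units: kg * m^2 / (A^2 * s^3)
V does NOT reduce to kg * m^2 / (A^2 * s^3); a valid unit for electric resistance would be e.g. Ω.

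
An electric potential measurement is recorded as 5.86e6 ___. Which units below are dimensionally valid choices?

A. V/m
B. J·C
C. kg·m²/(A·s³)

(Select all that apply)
C

electric potential has SI base units: kg * m^2 / (A * s^3)

Checking each option against kg * m^2 / (A * s^3):
  A. V/m: ✗ does not match
  B. J·C: ✗ does not match
  C. kg·m²/(A·s³): ✓ matches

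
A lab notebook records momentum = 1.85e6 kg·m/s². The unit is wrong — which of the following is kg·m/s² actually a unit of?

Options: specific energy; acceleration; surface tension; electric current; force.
force

momentum should have units dimensionally equivalent to kg * m / s (e.g. kg·m/s).
The given unit 'kg·m/s²' reduces to kg * m / s^2. Of the listed options, that is the dimensionality of force.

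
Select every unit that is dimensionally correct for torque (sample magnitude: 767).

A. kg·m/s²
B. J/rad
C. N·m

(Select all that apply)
B, C

torque has SI base units: kg * m^2 / s^2

Checking each option against kg * m^2 / s^2:
  A. kg·m/s²: ✗ does not match
  B. J/rad: ✓ matches
  C. N·m: ✓ matches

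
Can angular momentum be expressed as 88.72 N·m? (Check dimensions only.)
No

angular momentum has SI base units: kg * m^2 / s
N·m does NOT reduce to kg * m^2 / s; a valid unit for angular momentum would be e.g. kg·m²/s.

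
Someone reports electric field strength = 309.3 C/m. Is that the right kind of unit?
No

electric field strength has SI base units: kg * m / (A * s^3)
C/m does NOT reduce to kg * m / (A * s^3); a valid unit for electric field strength would be e.g. V/m.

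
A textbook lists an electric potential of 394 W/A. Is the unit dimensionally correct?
Yes

electric potential has SI base units: kg * m^2 / (A * s^3)
W/A reduces to the same SI base units, so it is a valid unit for electric potential.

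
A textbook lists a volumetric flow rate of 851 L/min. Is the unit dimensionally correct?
Yes

volumetric flow rate has SI base units: m^3 / s
L/min reduces to the same SI base units, so it is a valid unit for volumetric flow rate.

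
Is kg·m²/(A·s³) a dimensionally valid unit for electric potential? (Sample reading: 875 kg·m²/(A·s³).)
Yes

electric potential has SI base units: kg * m^2 / (A * s^3)
kg·m²/(A·s³) reduces to the same SI base units, so it is a valid unit for electric potential.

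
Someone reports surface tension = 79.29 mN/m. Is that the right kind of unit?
Yes

surface tension has SI base units: kg / s^2
mN/m reduces to the same SI base units, so it is a valid unit for surface tension.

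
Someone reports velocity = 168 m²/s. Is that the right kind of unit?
No

velocity has SI base units: m / s
m²/s does NOT reduce to m / s; a valid unit for velocity would be e.g. m/s.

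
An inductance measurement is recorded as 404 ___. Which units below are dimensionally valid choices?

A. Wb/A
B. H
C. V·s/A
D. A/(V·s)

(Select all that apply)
A, B, C

inductance has SI base units: kg * m^2 / (A^2 * s^2)

Checking each option against kg * m^2 / (A^2 * s^2):
  A. Wb/A: ✓ matches
  B. H: ✓ matches
  C. V·s/A: ✓ matches
  D. A/(V·s): ✗ does not match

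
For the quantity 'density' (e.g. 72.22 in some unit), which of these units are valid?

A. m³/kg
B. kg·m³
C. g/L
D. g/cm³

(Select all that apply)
C, D

density has SI base units: kg / m^3

Checking each option against kg / m^3:
  A. m³/kg: ✗ does not match
  B. kg·m³: ✗ does not match
  C. g/L: ✓ matches
  D. g/cm³: ✓ matches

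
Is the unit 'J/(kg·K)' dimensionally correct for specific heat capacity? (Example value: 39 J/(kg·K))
Yes

specific heat capacity has SI base units: m^2 / (s^2 * K)
J/(kg·K) reduces to the same SI base units, so it is a valid unit for specific heat capacity.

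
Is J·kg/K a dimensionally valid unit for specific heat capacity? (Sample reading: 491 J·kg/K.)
No

specific heat capacity has SI base units: m^2 / (s^2 * K)
J·kg/K does NOT reduce to m^2 / (s^2 * K); a valid unit for specific heat capacity would be e.g. J/(kg·K).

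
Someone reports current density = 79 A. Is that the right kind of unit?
No

current density has SI base units: A / m^2
A does NOT reduce to A / m^2; a valid unit for current density would be e.g. A/m².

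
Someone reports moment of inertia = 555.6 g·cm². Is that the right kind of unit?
Yes

moment of inertia has SI base units: kg * m^2
g·cm² reduces to the same SI base units, so it is a valid unit for moment of inertia.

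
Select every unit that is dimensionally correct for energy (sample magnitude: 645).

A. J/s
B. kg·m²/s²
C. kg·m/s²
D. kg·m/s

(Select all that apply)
B

energy has SI base units: kg * m^2 / s^2

Checking each option against kg * m^2 / s^2:
  A. J/s: ✗ does not match
  B. kg·m²/s²: ✓ matches
  C. kg·m/s²: ✗ does not match
  D. kg·m/s: ✗ does not match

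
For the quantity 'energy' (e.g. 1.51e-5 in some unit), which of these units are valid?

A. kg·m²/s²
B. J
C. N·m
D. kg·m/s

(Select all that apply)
A, B, C

energy has SI base units: kg * m^2 / s^2

Checking each option against kg * m^2 / s^2:
  A. kg·m²/s²: ✓ matches
  B. J: ✓ matches
  C. N·m: ✓ matches
  D. kg·m/s: ✗ does not match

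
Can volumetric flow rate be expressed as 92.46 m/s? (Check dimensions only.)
No

volumetric flow rate has SI base units: m^3 / s
m/s does NOT reduce to m^3 / s; a valid unit for volumetric flow rate would be e.g. m³/s.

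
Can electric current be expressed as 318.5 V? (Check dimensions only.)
No

electric current has SI base units: A
V does NOT reduce to A; a valid unit for electric current would be e.g. A.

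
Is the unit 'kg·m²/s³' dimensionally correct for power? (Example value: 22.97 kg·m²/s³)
Yes

power has SI base units: kg * m^2 / s^3
kg·m²/s³ reduces to the same SI base units, so it is a valid unit for power.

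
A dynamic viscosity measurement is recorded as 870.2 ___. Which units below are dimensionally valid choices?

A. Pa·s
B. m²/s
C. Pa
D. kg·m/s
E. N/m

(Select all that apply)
A

dynamic viscosity has SI base units: kg / (m * s)

Checking each option against kg / (m * s):
  A. Pa·s: ✓ matches
  B. m²/s: ✗ does not match
  C. Pa: ✗ does not match
  D. kg·m/s: ✗ does not match
  E. N/m: ✗ does not match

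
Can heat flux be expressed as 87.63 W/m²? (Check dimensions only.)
Yes

heat flux has SI base units: kg / s^3
W/m² reduces to the same SI base units, so it is a valid unit for heat flux.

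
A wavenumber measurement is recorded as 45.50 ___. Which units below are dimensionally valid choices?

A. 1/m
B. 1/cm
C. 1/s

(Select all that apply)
A, B

wavenumber has SI base units: 1 / m

Checking each option against 1 / m:
  A. 1/m: ✓ matches
  B. 1/cm: ✓ matches
  C. 1/s: ✗ does not match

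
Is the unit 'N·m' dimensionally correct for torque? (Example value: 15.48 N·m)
Yes

torque has SI base units: kg * m^2 / s^2
N·m reduces to the same SI base units, so it is a valid unit for torque.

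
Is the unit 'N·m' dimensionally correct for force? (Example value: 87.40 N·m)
No

force has SI base units: kg * m / s^2
N·m does NOT reduce to kg * m / s^2; a valid unit for force would be e.g. N.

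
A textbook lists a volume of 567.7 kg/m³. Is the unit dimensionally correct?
No

volume has SI base units: m^3
kg/m³ does NOT reduce to m^3; a valid unit for volume would be e.g. m³.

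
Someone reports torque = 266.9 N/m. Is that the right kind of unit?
No

torque has SI base units: kg * m^2 / s^2
N/m does NOT reduce to kg * m^2 / s^2; a valid unit for torque would be e.g. N·m.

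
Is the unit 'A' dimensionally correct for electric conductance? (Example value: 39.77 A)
No

electric conductance has SI base units: A^2 * s^3 / (kg * m^2)
A does NOT reduce to A^2 * s^3 / (kg * m^2); a valid unit for electric conductance would be e.g. S.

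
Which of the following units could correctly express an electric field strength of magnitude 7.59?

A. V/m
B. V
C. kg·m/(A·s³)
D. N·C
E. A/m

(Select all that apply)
A, C

electric field strength has SI base units: kg * m / (A * s^3)

Checking each option against kg * m / (A * s^3):
  A. V/m: ✓ matches
  B. V: ✗ does not match
  C. kg·m/(A·s³): ✓ matches
  D. N·C: ✗ does not match
  E. A/m: ✗ does not match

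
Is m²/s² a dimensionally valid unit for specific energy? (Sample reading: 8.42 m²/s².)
Yes

specific energy has SI base units: m^2 / s^2
m²/s² reduces to the same SI base units, so it is a valid unit for specific energy.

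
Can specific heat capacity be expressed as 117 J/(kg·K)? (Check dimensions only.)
Yes

specific heat capacity has SI base units: m^2 / (s^2 * K)
J/(kg·K) reduces to the same SI base units, so it is a valid unit for specific heat capacity.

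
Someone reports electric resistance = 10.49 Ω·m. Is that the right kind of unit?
No

electric resistance has SI base units: kg * m^2 / (A^2 * s^3)
Ω·m does NOT reduce to kg * m^2 / (A^2 * s^3); a valid unit for electric resistance would be e.g. Ω.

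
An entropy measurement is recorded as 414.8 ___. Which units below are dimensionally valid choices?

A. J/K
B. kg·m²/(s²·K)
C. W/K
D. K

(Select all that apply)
A, B

entropy has SI base units: kg * m^2 / (s^2 * K)

Checking each option against kg * m^2 / (s^2 * K):
  A. J/K: ✓ matches
  B. kg·m²/(s²·K): ✓ matches
  C. W/K: ✗ does not match
  D. K: ✗ does not match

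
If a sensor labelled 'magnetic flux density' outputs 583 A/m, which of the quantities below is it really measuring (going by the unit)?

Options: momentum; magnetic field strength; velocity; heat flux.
magnetic field strength

magnetic flux density should have units dimensionally equivalent to kg / (A * s^2) (e.g. T).
The given unit 'A/m' reduces to A / m. Of the listed options, that is the dimensionality of magnetic field strength.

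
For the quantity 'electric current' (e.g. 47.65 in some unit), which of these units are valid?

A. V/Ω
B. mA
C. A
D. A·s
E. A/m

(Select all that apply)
A, B, C

electric current has SI base units: A

Checking each option against A:
  A. V/Ω: ✓ matches
  B. mA: ✓ matches
  C. A: ✓ matches
  D. A·s: ✗ does not match
  E. A/m: ✗ does not match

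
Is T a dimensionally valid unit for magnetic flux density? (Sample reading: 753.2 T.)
Yes

magnetic flux density has SI base units: kg / (A * s^2)
T reduces to the same SI base units, so it is a valid unit for magnetic flux density.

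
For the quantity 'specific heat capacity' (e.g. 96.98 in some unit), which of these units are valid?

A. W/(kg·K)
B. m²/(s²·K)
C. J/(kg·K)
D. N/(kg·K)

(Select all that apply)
B, C

specific heat capacity has SI base units: m^2 / (s^2 * K)

Checking each option against m^2 / (s^2 * K):
  A. W/(kg·K): ✗ does not match
  B. m²/(s²·K): ✓ matches
  C. J/(kg·K): ✓ matches
  D. N/(kg·K): ✗ does not match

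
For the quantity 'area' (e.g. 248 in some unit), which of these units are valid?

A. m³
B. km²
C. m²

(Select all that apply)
B, C

area has SI base units: m^2

Checking each option against m^2:
  A. m³: ✗ does not match
  B. km²: ✓ matches
  C. m²: ✓ matches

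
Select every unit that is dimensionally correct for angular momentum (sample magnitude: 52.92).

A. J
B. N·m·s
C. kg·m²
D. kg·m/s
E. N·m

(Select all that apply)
B

angular momentum has SI base units: kg * m^2 / s

Checking each option against kg * m^2 / s:
  A. J: ✗ does not match
  B. N·m·s: ✓ matches
  C. kg·m²: ✗ does not match
  D. kg·m/s: ✗ does not match
  E. N·m: ✗ does not match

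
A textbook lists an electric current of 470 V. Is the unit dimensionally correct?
No

electric current has SI base units: A
V does NOT reduce to A; a valid unit for electric current would be e.g. A.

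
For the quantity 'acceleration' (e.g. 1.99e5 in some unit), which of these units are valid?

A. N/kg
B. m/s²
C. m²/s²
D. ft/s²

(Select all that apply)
A, B, D

acceleration has SI base units: m / s^2

Checking each option against m / s^2:
  A. N/kg: ✓ matches
  B. m/s²: ✓ matches
  C. m²/s²: ✗ does not match
  D. ft/s²: ✓ matches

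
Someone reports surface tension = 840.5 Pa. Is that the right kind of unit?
No

surface tension has SI base units: kg / s^2
Pa does NOT reduce to kg / s^2; a valid unit for surface tension would be e.g. N/m.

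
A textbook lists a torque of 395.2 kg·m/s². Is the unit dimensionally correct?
No

torque has SI base units: kg * m^2 / s^2
kg·m/s² does NOT reduce to kg * m^2 / s^2; a valid unit for torque would be e.g. N·m.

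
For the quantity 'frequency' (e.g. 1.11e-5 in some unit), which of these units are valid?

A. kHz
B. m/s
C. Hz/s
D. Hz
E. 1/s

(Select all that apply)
A, D, E

frequency has SI base units: 1 / s

Checking each option against 1 / s:
  A. kHz: ✓ matches
  B. m/s: ✗ does not match
  C. Hz/s: ✗ does not match
  D. Hz: ✓ matches
  E. 1/s: ✓ matches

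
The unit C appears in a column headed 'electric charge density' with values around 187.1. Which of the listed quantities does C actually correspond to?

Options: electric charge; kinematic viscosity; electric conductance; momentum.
electric charge

electric charge density should have units dimensionally equivalent to A * s / m^3 (e.g. C/m³).
The given unit 'C' reduces to A * s. Of the listed options, that is the dimensionality of electric charge.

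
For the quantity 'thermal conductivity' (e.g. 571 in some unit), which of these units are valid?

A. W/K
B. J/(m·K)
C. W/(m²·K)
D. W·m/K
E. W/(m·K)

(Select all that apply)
E

thermal conductivity has SI base units: kg * m / (s^3 * K)

Checking each option against kg * m / (s^3 * K):
  A. W/K: ✗ does not match
  B. J/(m·K): ✗ does not match
  C. W/(m²·K): ✗ does not match
  D. W·m/K: ✗ does not match
  E. W/(m·K): ✓ matches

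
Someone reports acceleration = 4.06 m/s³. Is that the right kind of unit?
No

acceleration has SI base units: m / s^2
m/s³ does NOT reduce to m / s^2; a valid unit for acceleration would be e.g. m/s².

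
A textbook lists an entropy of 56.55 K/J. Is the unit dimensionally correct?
No

entropy has SI base units: kg * m^2 / (s^2 * K)
K/J does NOT reduce to kg * m^2 / (s^2 * K); a valid unit for entropy would be e.g. J/K.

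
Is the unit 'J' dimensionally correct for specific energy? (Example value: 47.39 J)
No

specific energy has SI base units: m^2 / s^2
J does NOT reduce to m^2 / s^2; a valid unit for specific energy would be e.g. J/kg.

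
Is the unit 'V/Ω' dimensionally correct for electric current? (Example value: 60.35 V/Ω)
Yes

electric current has SI base units: A
V/Ω reduces to the same SI base units, so it is a valid unit for electric current.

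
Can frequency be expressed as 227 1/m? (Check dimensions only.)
No

frequency has SI base units: 1 / s
1/m does NOT reduce to 1 / s; a valid unit for frequency would be e.g. Hz.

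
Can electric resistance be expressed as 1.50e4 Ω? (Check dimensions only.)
Yes

electric resistance has SI base units: kg * m^2 / (A^2 * s^3)
Ω reduces to the same SI base units, so it is a valid unit for electric resistance.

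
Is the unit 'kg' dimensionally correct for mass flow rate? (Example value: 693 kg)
No

mass flow rate has SI base units: kg / s
kg does NOT reduce to kg / s; a valid unit for mass flow rate would be e.g. kg/s.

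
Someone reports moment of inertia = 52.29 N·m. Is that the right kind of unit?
No

moment of inertia has SI base units: kg * m^2
N·m does NOT reduce to kg * m^2; a valid unit for moment of inertia would be e.g. kg·m².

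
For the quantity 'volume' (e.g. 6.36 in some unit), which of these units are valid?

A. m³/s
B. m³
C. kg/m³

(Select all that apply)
B

volume has SI base units: m^3

Checking each option against m^3:
  A. m³/s: ✗ does not match
  B. m³: ✓ matches
  C. kg/m³: ✗ does not match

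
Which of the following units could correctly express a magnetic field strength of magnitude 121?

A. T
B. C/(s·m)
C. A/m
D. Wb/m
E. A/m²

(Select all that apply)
B, C

magnetic field strength has SI base units: A / m

Checking each option against A / m:
  A. T: ✗ does not match
  B. C/(s·m): ✓ matches
  C. A/m: ✓ matches
  D. Wb/m: ✗ does not match
  E. A/m²: ✗ does not match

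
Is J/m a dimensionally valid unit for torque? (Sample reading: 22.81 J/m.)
No

torque has SI base units: kg * m^2 / s^2
J/m does NOT reduce to kg * m^2 / s^2; a valid unit for torque would be e.g. N·m.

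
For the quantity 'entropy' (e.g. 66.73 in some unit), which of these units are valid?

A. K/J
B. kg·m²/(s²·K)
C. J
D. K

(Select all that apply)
B

entropy has SI base units: kg * m^2 / (s^2 * K)

Checking each option against kg * m^2 / (s^2 * K):
  A. K/J: ✗ does not match
  B. kg·m²/(s²·K): ✓ matches
  C. J: ✗ does not match
  D. K: ✗ does not match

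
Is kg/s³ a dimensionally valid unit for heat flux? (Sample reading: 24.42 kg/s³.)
Yes

heat flux has SI base units: kg / s^3
kg/s³ reduces to the same SI base units, so it is a valid unit for heat flux.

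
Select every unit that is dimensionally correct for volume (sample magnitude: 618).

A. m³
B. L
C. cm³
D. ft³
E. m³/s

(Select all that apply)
A, B, C, D

volume has SI base units: m^3

Checking each option against m^3:
  A. m³: ✓ matches
  B. L: ✓ matches
  C. cm³: ✓ matches
  D. ft³: ✓ matches
  E. m³/s: ✗ does not match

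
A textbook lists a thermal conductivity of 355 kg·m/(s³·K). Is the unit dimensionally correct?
Yes

thermal conductivity has SI base units: kg * m / (s^3 * K)
kg·m/(s³·K) reduces to the same SI base units, so it is a valid unit for thermal conductivity.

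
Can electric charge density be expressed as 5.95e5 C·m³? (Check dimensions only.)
No

electric charge density has SI base units: A * s / m^3
C·m³ does NOT reduce to A * s / m^3; a valid unit for electric charge density would be e.g. C/m³.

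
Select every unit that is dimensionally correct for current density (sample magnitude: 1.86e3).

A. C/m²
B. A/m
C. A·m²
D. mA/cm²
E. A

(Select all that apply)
D

current density has SI base units: A / m^2

Checking each option against A / m^2:
  A. C/m²: ✗ does not match
  B. A/m: ✗ does not match
  C. A·m²: ✗ does not match
  D. mA/cm²: ✓ matches
  E. A: ✗ does not match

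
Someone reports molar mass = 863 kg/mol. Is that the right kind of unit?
Yes

molar mass has SI base units: kg / mol
kg/mol reduces to the same SI base units, so it is a valid unit for molar mass.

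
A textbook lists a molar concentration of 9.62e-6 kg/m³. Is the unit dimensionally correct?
No

molar concentration has SI base units: mol / m^3
kg/m³ does NOT reduce to mol / m^3; a valid unit for molar concentration would be e.g. mol/m³.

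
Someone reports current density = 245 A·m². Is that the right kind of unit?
No

current density has SI base units: A / m^2
A·m² does NOT reduce to A / m^2; a valid unit for current density would be e.g. A/m².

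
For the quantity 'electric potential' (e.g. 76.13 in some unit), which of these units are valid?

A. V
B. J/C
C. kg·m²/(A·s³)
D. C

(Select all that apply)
A, B, C

electric potential has SI base units: kg * m^2 / (A * s^3)

Checking each option against kg * m^2 / (A * s^3):
  A. V: ✓ matches
  B. J/C: ✓ matches
  C. kg·m²/(A·s³): ✓ matches
  D. C: ✗ does not match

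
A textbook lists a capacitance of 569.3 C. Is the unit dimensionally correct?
No

capacitance has SI base units: A^2 * s^4 / (kg * m^2)
C does NOT reduce to A^2 * s^4 / (kg * m^2); a valid unit for capacitance would be e.g. F.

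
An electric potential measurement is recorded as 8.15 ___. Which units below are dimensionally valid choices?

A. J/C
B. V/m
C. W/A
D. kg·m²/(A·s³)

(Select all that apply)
A, C, D

electric potential has SI base units: kg * m^2 / (A * s^3)

Checking each option against kg * m^2 / (A * s^3):
  A. J/C: ✓ matches
  B. V/m: ✗ does not match
  C. W/A: ✓ matches
  D. kg·m²/(A·s³): ✓ matches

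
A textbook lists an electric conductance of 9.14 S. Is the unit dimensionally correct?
Yes

electric conductance has SI base units: A^2 * s^3 / (kg * m^2)
S reduces to the same SI base units, so it is a valid unit for electric conductance.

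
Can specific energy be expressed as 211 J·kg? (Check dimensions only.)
No

specific energy has SI base units: m^2 / s^2
J·kg does NOT reduce to m^2 / s^2; a valid unit for specific energy would be e.g. J/kg.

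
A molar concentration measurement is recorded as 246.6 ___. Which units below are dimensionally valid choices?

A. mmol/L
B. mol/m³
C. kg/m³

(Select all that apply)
A, B

molar concentration has SI base units: mol / m^3

Checking each option against mol / m^3:
  A. mmol/L: ✓ matches
  B. mol/m³: ✓ matches
  C. kg/m³: ✗ does not match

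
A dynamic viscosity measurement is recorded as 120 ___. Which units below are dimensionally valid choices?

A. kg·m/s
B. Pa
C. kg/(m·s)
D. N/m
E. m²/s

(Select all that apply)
C

dynamic viscosity has SI base units: kg / (m * s)

Checking each option against kg / (m * s):
  A. kg·m/s: ✗ does not match
  B. Pa: ✗ does not match
  C. kg/(m·s): ✓ matches
  D. N/m: ✗ does not match
  E. m²/s: ✗ does not match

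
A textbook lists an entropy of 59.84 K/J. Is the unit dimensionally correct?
No

entropy has SI base units: kg * m^2 / (s^2 * K)
K/J does NOT reduce to kg * m^2 / (s^2 * K); a valid unit for entropy would be e.g. J/K.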